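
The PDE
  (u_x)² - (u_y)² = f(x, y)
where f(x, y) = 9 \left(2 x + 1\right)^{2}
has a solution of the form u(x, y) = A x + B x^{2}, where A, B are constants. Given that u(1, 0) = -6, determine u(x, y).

Substitute the ansatz u = A x + B x^{2} into the left-hand side.
Derivatives of the ansatz:
  u_x = A + 2 B x
  u_y = 0
Term by term:
  (u_x)² = A^{2} + 4 A B x + 4 B^{2} x^{2}
  -(u_y)² = 0
So the left-hand side equals
  A^{2} + 4 A B x + 4 B^{2} x^{2}
This must equal f(x, y) identically; expanded, f = 36 x^{2} + 36 x + 9.
Matching coefficients of the independent functions:
  [constant term]:  A^{2} = 9
  [x]:  4 A B = 36
  [x^{2}]:  4 B^{2} = 36
These equations allow (A, B) = (-3, -3) or (3, 3).
Impose the point condition(s):
  u(1, 0) = -6  ⟹  A + B = -6
Only A = -3, B = -3 satisfies everything.
Hence u(x, y) = - 3 x^{2} - 3 x.

Answer: u(x, y) = - 3 x^{2} - 3 x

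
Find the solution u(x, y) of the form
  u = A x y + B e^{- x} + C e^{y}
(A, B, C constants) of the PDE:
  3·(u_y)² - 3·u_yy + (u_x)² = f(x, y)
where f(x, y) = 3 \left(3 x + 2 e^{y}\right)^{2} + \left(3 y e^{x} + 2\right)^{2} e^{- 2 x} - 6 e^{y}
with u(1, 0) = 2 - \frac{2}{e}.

Answer: u(x, y) = 3 x y + 2 e^{y} - 2 e^{- x}

Derivation:
Substitute the ansatz u = A x y + B e^{- x} + C e^{y} into the left-hand side.
Derivatives of the ansatz:
  u_y = A x + C e^{y}
  u_yy = C e^{y}
  u_x = A y - B e^{- x}
Term by term:
  3·(u_y)² = 3 A^{2} x^{2} + 6 A C x e^{y} + 3 C^{2} e^{2 y}
  -3·u_yy = - 3 C e^{y}
  (u_x)² = A^{2} y^{2} - 2 A B y e^{- x} + B^{2} e^{- 2 x}
So the left-hand side equals
  3 A^{2} x^{2} + A^{2} y^{2} - 2 A B y e^{- x} + 6 A C x e^{y} + B^{2} e^{- 2 x} + 3 C^{2} e^{2 y} - 3 C e^{y}
This must equal f(x, y) identically; expanded, f = 27 x^{2} + 36 x e^{y} + 9 y^{2} + 12 y e^{- x} + 12 e^{2 y} - 6 e^{y} + 4 e^{- 2 x}.
Matching coefficients of the independent functions:
  [x^{2}]:  3 A^{2} = 27
  [y^{2}]:  A^{2} = 9
  [x e^{y}]:  6 A C = 36
  [y e^{- x}]:  - 2 A B = 12
  [e^{- 2 x}]:  B^{2} = 4
  [e^{y}]:  - 3 C = -6
  [e^{2 y}]:  3 C^{2} = 12
Solving: A = 3, B = -2, C = 2.
Check against the point condition:
  u(1, 0) = 2 - \frac{2}{e}  ⟹  \frac{B}{e} + C = 2 - \frac{2}{e}  ✓
Hence u(x, y) = 3 x y + 2 e^{y} - 2 e^{- x}.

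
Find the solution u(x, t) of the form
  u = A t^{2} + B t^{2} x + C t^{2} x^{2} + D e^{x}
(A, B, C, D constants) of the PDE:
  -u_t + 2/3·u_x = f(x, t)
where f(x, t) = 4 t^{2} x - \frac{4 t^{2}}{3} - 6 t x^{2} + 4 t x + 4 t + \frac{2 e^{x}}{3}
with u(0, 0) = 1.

Substitute the ansatz u = A t^{2} + B t^{2} x + C t^{2} x^{2} + D e^{x} into the left-hand side.
Derivatives of the ansatz:
  u_t = 2 A t + 2 B t x + 2 C t x^{2}
  u_x = B t^{2} + 2 C t^{2} x + D e^{x}
Term by term:
  -u_t = - 2 A t - 2 B t x - 2 C t x^{2}
  2/3·u_x = \frac{2 B t^{2}}{3} + \frac{4 C t^{2} x}{3} + \frac{2 D e^{x}}{3}
So the left-hand side equals
  - 2 A t + \frac{2 B t^{2}}{3} - 2 B t x + \frac{4 C t^{2} x}{3} - 2 C t x^{2} + \frac{2 D e^{x}}{3}
This must equal f(x, t) = 4 t^{2} x - \frac{4 t^{2}}{3} - 6 t x^{2} + 4 t x + 4 t + \frac{2 e^{x}}{3} identically.
Matching coefficients of the independent functions:
  [t]:  - 2 A = 4
  [t^{2}]:  \frac{2 B}{3} = - \frac{4}{3}
  [t x]:  - 2 B = 4
  [t x^{2}]:  - 2 C = -6
  [t^{2} x]:  \frac{4 C}{3} = 4
  [e^{x}]:  \frac{2 D}{3} = \frac{2}{3}
Solving: A = -2, B = -2, C = 3, D = 1.
Check against the point condition:
  u(0, 0) = 1  ⟹  D = 1  ✓
Hence u(x, t) = 3 t^{2} x^{2} - 2 t^{2} x - 2 t^{2} + e^{x}.

Answer: u(x, t) = 3 t^{2} x^{2} - 2 t^{2} x - 2 t^{2} + e^{x}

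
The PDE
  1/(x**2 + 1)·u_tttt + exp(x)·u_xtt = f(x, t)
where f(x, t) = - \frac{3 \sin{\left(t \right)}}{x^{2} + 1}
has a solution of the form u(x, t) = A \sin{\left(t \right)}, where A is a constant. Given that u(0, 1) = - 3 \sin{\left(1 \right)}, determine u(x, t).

Substitute the ansatz u = A \sin{\left(t \right)} into the left-hand side.
Derivatives of the ansatz:
  u_tttt = A \sin{\left(t \right)}
  u_xtt = 0
Term by term:
  1/(x**2 + 1)·u_tttt = \frac{A \sin{\left(t \right)}}{x^{2} + 1}
  exp(x)·u_xtt = 0
So the left-hand side equals
  \frac{A \sin{\left(t \right)}}{x^{2} + 1}
This must equal f(x, t) = - \frac{3 \sin{\left(t \right)}}{x^{2} + 1} identically.
Matching coefficients of the independent functions:
  [\frac{\sin{\left(t \right)}}{x^{2} + 1}]:  A = -3
Solving: A = -3.
Check against the point condition:
  u(0, 1) = - 3 \sin{\left(1 \right)}  ⟹  A \sin{\left(1 \right)} = - 3 \sin{\left(1 \right)}  ✓
Hence u(x, t) = - 3 \sin{\left(t \right)}.

Answer: u(x, t) = - 3 \sin{\left(t \right)}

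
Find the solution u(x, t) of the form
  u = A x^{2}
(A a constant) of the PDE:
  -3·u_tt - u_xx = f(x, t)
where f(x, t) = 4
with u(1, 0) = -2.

Substitute the ansatz u = A x^{2} into the left-hand side.
Derivatives of the ansatz:
  u_tt = 0
  u_xx = 2 A
Term by term:
  -3·u_tt = 0
  -u_xx = - 2 A
So the left-hand side equals
  - 2 A
This must equal f(x, t) = 4 identically.
Matching coefficients of the independent functions:
  [constant term]:  - 2 A = 4
Solving: A = -2.
Check against the point condition:
  u(1, 0) = -2  ⟹  A = -2  ✓
Hence u(x, t) = - 2 x^{2}.

Answer: u(x, t) = - 2 x^{2}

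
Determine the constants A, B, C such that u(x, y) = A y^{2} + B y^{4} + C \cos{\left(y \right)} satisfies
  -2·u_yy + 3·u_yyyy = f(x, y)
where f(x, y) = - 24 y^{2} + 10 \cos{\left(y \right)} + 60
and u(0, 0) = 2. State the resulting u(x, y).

Substitute the ansatz u = A y^{2} + B y^{4} + C \cos{\left(y \right)} into the left-hand side.
Derivatives of the ansatz:
  u_yy = 2 A + 12 B y^{2} - C \cos{\left(y \right)}
  u_yyyy = 24 B + C \cos{\left(y \right)}
Term by term:
  -2·u_yy = - 4 A - 24 B y^{2} + 2 C \cos{\left(y \right)}
  3·u_yyyy = 72 B + 3 C \cos{\left(y \right)}
So the left-hand side equals
  - 4 A - 24 B y^{2} + 72 B + 5 C \cos{\left(y \right)}
This must equal f(x, y) = - 24 y^{2} + 10 \cos{\left(y \right)} + 60 identically.
Matching coefficients of the independent functions:
  [constant term]:  - 4 A + 72 B = 60
  [y^{2}]:  - 24 B = -24
  [\cos{\left(y \right)}]:  5 C = 10
Solving: A = 3, B = 1, C = 2.
Check against the point condition:
  u(0, 0) = 2  ⟹  C = 2  ✓
Hence u(x, y) = y^{4} + 3 y^{2} + 2 \cos{\left(y \right)}.

Answer: u(x, y) = y^{4} + 3 y^{2} + 2 \cos{\left(y \right)}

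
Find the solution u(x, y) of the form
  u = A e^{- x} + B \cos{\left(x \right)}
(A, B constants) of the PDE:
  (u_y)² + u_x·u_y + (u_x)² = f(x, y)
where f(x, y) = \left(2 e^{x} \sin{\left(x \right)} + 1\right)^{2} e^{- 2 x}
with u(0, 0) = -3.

Substitute the ansatz u = A e^{- x} + B \cos{\left(x \right)} into the left-hand side.
Derivatives of the ansatz:
  u_y = 0
  u_x = - A e^{- x} - B \sin{\left(x \right)}
Term by term:
  (u_y)² = 0
  u_x·u_y = 0
  (u_x)² = A^{2} e^{- 2 x} + 2 A B e^{- x} \sin{\left(x \right)} + B^{2} \sin^{2}{\left(x \right)}
So the left-hand side equals
  A^{2} e^{- 2 x} + 2 A B e^{- x} \sin{\left(x \right)} + B^{2} \sin^{2}{\left(x \right)}
This must equal f(x, y) identically; expanded, f = 4 \sin^{2}{\left(x \right)} + 4 e^{- x} \sin{\left(x \right)} + e^{- 2 x}.
Matching coefficients of the independent functions:
  [e^{- x} \sin{\left(x \right)}]:  2 A B = 4
  [e^{- 2 x}]:  A^{2} = 1
  [\sin^{2}{\left(x \right)}]:  B^{2} = 4
These equations allow (A, B) = (-1, -2) or (1, 2).
Impose the point condition(s):
  u(0, 0) = -3  ⟹  A + B = -3
Only A = -1, B = -2 satisfies everything.
Hence u(x, y) = - 2 \cos{\left(x \right)} - e^{- x}.

Answer: u(x, y) = - 2 \cos{\left(x \right)} - e^{- x}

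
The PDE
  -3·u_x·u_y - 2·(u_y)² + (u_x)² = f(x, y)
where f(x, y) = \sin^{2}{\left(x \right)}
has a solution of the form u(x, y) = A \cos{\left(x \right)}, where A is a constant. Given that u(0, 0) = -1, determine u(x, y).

Substitute the ansatz u = A \cos{\left(x \right)} into the left-hand side.
Derivatives of the ansatz:
  u_x = - A \sin{\left(x \right)}
  u_y = 0
Term by term:
  -3·u_x·u_y = 0
  -2·(u_y)² = 0
  (u_x)² = A^{2} \sin^{2}{\left(x \right)}
So the left-hand side equals
  A^{2} \sin^{2}{\left(x \right)}
This must equal f(x, y) = \sin^{2}{\left(x \right)} identically.
Matching coefficients of the independent functions:
  [\sin^{2}{\left(x \right)}]:  A^{2} = 1
These equations allow (A) = (-1) or (1).
Impose the point condition(s):
  u(0, 0) = -1  ⟹  A = -1
Only A = -1 satisfies everything.
Hence u(x, y) = - \cos{\left(x \right)}.

Answer: u(x, y) = - \cos{\left(x \right)}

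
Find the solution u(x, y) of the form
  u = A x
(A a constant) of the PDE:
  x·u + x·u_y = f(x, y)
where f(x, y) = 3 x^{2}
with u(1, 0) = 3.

Answer: u(x, y) = 3 x

Derivation:
Substitute the ansatz u = A x into the left-hand side.
Derivatives of the ansatz:
  u_y = 0
Term by term:
  x·u = A x^{2}
  x·u_y = 0
So the left-hand side equals
  A x^{2}
This must equal f(x, y) = 3 x^{2} identically.
Matching coefficients of the independent functions:
  [x^{2}]:  A = 3
Solving: A = 3.
Check against the point condition:
  u(1, 0) = 3  ⟹  A = 3  ✓
Hence u(x, y) = 3 x.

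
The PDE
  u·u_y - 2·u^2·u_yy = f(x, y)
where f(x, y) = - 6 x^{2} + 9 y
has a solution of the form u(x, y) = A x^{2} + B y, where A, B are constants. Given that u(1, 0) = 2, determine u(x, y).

Substitute the ansatz u = A x^{2} + B y into the left-hand side.
Derivatives of the ansatz:
  u_y = B
  u_yy = 0
Term by term:
  u·u_y = A B x^{2} + B^{2} y
  -2·u^2·u_yy = 0
So the left-hand side equals
  A B x^{2} + B^{2} y
This must equal f(x, y) = - 6 x^{2} + 9 y identically.
Matching coefficients of the independent functions:
  [x^{2}]:  A B = -6
  [y]:  B^{2} = 9
These equations allow (A, B) = (-2, 3) or (2, -3).
Impose the point condition(s):
  u(1, 0) = 2  ⟹  A = 2
Only A = 2, B = -3 satisfies everything.
Hence u(x, y) = 2 x^{2} - 3 y.

Answer: u(x, y) = 2 x^{2} - 3 y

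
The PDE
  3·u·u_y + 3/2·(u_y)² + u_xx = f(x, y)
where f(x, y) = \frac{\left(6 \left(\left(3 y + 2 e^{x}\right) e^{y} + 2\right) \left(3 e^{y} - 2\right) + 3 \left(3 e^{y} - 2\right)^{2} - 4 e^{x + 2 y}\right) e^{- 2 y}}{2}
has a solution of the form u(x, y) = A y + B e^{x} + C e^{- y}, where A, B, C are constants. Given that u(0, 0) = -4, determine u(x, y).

Answer: u(x, y) = - 3 y - 2 e^{x} - 2 e^{- y}

Derivation:
Substitute the ansatz u = A y + B e^{x} + C e^{- y} into the left-hand side.
Derivatives of the ansatz:
  u_y = A - C e^{- y}
  u_xx = B e^{x}
Term by term:
  3·u·u_y = 3 A^{2} y + 3 A B e^{x} - 3 A C y e^{- y} + 3 A C e^{- y} - 3 B C e^{x} e^{- y} - 3 C^{2} e^{- 2 y}
  3/2·(u_y)² = \frac{3 A^{2}}{2} - 3 A C e^{- y} + \frac{3 C^{2} e^{- 2 y}}{2}
  u_xx = B e^{x}
So the left-hand side equals
  3 A^{2} y + \frac{3 A^{2}}{2} + 3 A B e^{x} - 3 A C y e^{- y} - 3 B C e^{x} e^{- y} + B e^{x} - \frac{3 C^{2} e^{- 2 y}}{2}
This must equal f(x, y) identically; expanded, f = 27 y - 18 y e^{- y} + 16 e^{x} - 12 e^{x} e^{- y} + \frac{27}{2} - 6 e^{- 2 y}.
Matching coefficients of the independent functions:
  [constant term]:  \frac{3 A^{2}}{2} = \frac{27}{2}
  [y]:  3 A^{2} = 27
  [y e^{- y}]:  - 3 A C = -18
  [e^{x} e^{- y}]:  - 3 B C = -12
  [e^{x}]:  3 A B + B = 16
  [e^{- 2 y}]:  - \frac{3 C^{2}}{2} = -6
Solving: A = -3, B = -2, C = -2.
Check against the point condition:
  u(0, 0) = -4  ⟹  B + C = -4  ✓
Hence u(x, y) = - 3 y - 2 e^{x} - 2 e^{- y}.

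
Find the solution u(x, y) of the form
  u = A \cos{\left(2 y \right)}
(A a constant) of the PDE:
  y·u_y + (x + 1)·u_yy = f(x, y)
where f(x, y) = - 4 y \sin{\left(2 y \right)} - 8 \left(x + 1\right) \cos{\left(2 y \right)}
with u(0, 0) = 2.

Substitute the ansatz u = A \cos{\left(2 y \right)} into the left-hand side.
Derivatives of the ansatz:
  u_y = - 2 A \sin{\left(2 y \right)}
  u_yy = - 4 A \cos{\left(2 y \right)}
Term by term:
  y·u_y = - 2 A y \sin{\left(2 y \right)}
  (x + 1)·u_yy = - 4 A x \cos{\left(2 y \right)} - 4 A \cos{\left(2 y \right)}
So the left-hand side equals
  - 4 A x \cos{\left(2 y \right)} - 2 A y \sin{\left(2 y \right)} - 4 A \cos{\left(2 y \right)}
This must equal f(x, y) identically; expanded, f = - 8 x \cos{\left(2 y \right)} - 4 y \sin{\left(2 y \right)} - 8 \cos{\left(2 y \right)}.
Matching coefficients of the independent functions:
  [x \cos{\left(2 y \right)}, \cos{\left(2 y \right)}]:  - 4 A = -8
  [y \sin{\left(2 y \right)}]:  - 2 A = -4
Solving: A = 2.
Check against the point condition:
  u(0, 0) = 2  ⟹  A = 2  ✓
Hence u(x, y) = 2 \cos{\left(2 y \right)}.

Answer: u(x, y) = 2 \cos{\left(2 y \right)}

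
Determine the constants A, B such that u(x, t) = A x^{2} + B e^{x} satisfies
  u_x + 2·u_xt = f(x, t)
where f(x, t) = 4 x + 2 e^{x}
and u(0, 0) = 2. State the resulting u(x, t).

Answer: u(x, t) = 2 x^{2} + 2 e^{x}

Derivation:
Substitute the ansatz u = A x^{2} + B e^{x} into the left-hand side.
Derivatives of the ansatz:
  u_x = 2 A x + B e^{x}
  u_xt = 0
Term by term:
  u_x = 2 A x + B e^{x}
  2·u_xt = 0
So the left-hand side equals
  2 A x + B e^{x}
This must equal f(x, t) = 4 x + 2 e^{x} identically.
Matching coefficients of the independent functions:
  [x]:  2 A = 4
  [e^{x}]:  B = 2
Solving: A = 2, B = 2.
Check against the point condition:
  u(0, 0) = 2  ⟹  B = 2  ✓
Hence u(x, t) = 2 x^{2} + 2 e^{x}.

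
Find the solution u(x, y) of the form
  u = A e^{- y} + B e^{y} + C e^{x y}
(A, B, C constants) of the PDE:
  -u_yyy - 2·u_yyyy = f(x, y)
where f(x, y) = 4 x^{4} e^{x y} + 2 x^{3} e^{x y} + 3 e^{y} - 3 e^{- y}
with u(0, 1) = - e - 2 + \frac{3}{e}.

Substitute the ansatz u = A e^{- y} + B e^{y} + C e^{x y} into the left-hand side.
Derivatives of the ansatz:
  u_yyy = - A e^{- y} + B e^{y} + C x^{3} e^{x y}
  u_yyyy = A e^{- y} + B e^{y} + C x^{4} e^{x y}
Term by term:
  -u_yyy = A e^{- y} - B e^{y} - C x^{3} e^{x y}
  -2·u_yyyy = - 2 A e^{- y} - 2 B e^{y} - 2 C x^{4} e^{x y}
So the left-hand side equals
  - A e^{- y} - 3 B e^{y} - 2 C x^{4} e^{x y} - C x^{3} e^{x y}
This must equal f(x, y) = 4 x^{4} e^{x y} + 2 x^{3} e^{x y} + 3 e^{y} - 3 e^{- y} identically.
Matching coefficients of the independent functions:
  [x^{3} e^{x y}]:  - C = 2
  [x^{4} e^{x y}]:  - 2 C = 4
  [e^{- y}]:  - A = -3
  [e^{y}]:  - 3 B = 3
Solving: A = 3, B = -1, C = -2.
Check against the point condition:
  u(0, 1) = - e - 2 + \frac{3}{e}  ⟹  \frac{A}{e} + e B + C = - e - 2 + \frac{3}{e}  ✓
Hence u(x, y) = - e^{y} - 2 e^{x y} + 3 e^{- y}.

Answer: u(x, y) = - e^{y} - 2 e^{x y} + 3 e^{- y}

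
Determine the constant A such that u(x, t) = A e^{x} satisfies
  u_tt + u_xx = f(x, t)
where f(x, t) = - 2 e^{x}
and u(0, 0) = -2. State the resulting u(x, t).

Substitute the ansatz u = A e^{x} into the left-hand side.
Derivatives of the ansatz:
  u_tt = 0
  u_xx = A e^{x}
Term by term:
  u_tt = 0
  u_xx = A e^{x}
So the left-hand side equals
  A e^{x}
This must equal f(x, t) = - 2 e^{x} identically.
Matching coefficients of the independent functions:
  [e^{x}]:  A = -2
Solving: A = -2.
Check against the point condition:
  u(0, 0) = -2  ⟹  A = -2  ✓
Hence u(x, t) = - 2 e^{x}.

Answer: u(x, t) = - 2 e^{x}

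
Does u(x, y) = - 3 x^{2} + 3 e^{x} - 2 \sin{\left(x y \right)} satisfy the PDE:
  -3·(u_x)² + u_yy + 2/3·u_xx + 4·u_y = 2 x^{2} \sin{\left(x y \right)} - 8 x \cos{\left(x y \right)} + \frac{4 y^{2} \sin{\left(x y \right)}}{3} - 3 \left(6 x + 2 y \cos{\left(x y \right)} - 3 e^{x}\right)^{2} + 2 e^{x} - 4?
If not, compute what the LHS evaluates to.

Answer: Yes

Derivation:
Evaluate each term of the left-hand side for u = - 3 x^{2} + 3 e^{x} - 2 \sin{\left(x y \right)}.
Derivatives:
  u_x = - 6 x - 2 y \cos{\left(x y \right)} + 3 e^{x}
  u_yy = 2 x^{2} \sin{\left(x y \right)}
  u_xx = 2 y^{2} \sin{\left(x y \right)} + 3 e^{x} - 6
  u_y = - 2 x \cos{\left(x y \right)}
Terms:
  -3·(u_x)² = - 3 \left(6 x + 2 y \cos{\left(x y \right)} - 3 e^{x}\right)^{2}
  u_yy = 2 x^{2} \sin{\left(x y \right)}
  2/3·u_xx = \frac{4 y^{2} \sin{\left(x y \right)}}{3} + 2 e^{x} - 4
  4·u_y = - 8 x \cos{\left(x y \right)}
Sum: LHS = 2 x^{2} \sin{\left(x y \right)} - 8 x \cos{\left(x y \right)} + \frac{4 y^{2} \sin{\left(x y \right)}}{3} - 3 \left(6 x + 2 y \cos{\left(x y \right)} - 3 e^{x}\right)^{2} + 2 e^{x} - 4
This is exactly the given right-hand side, so u is a solution.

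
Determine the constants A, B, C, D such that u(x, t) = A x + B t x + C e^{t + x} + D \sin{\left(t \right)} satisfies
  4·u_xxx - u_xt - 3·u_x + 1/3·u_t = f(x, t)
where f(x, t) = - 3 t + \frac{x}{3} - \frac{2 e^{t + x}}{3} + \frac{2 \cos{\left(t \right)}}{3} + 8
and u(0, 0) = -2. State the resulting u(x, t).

Answer: u(x, t) = t x - 3 x - 2 e^{t + x} + 2 \sin{\left(t \right)}

Derivation:
Substitute the ansatz u = A x + B t x + C e^{t + x} + D \sin{\left(t \right)} into the left-hand side.
Derivatives of the ansatz:
  u_xxx = C e^{t} e^{x}
  u_xt = B + C e^{t} e^{x}
  u_x = A + B t + C e^{t} e^{x}
  u_t = B x + C e^{t} e^{x} + D \cos{\left(t \right)}
Term by term:
  4·u_xxx = 4 C e^{t} e^{x}
  -u_xt = - B - C e^{t} e^{x}
  -3·u_x = - 3 A - 3 B t - 3 C e^{t} e^{x}
  1/3·u_t = \frac{B x}{3} + \frac{C e^{t} e^{x}}{3} + \frac{D \cos{\left(t \right)}}{3}
So the left-hand side equals
  - 3 A - 3 B t + \frac{B x}{3} - B + \frac{C e^{t} e^{x}}{3} + \frac{D \cos{\left(t \right)}}{3}
This must equal f(x, t) identically; expanded, f = - 3 t + \frac{x}{3} - \frac{2 e^{t} e^{x}}{3} + \frac{2 \cos{\left(t \right)}}{3} + 8.
Matching coefficients of the independent functions:
  [constant term]:  - 3 A - B = 8
  [t]:  - 3 B = -3
  [x]:  \frac{B}{3} = \frac{1}{3}
  [e^{t} e^{x}]:  \frac{C}{3} = - \frac{2}{3}
  [\cos{\left(t \right)}]:  \frac{D}{3} = \frac{2}{3}
Solving: A = -3, B = 1, C = -2, D = 2.
Check against the point condition:
  u(0, 0) = -2  ⟹  C = -2  ✓
Hence u(x, t) = t x - 3 x - 2 e^{t + x} + 2 \sin{\left(t \right)}.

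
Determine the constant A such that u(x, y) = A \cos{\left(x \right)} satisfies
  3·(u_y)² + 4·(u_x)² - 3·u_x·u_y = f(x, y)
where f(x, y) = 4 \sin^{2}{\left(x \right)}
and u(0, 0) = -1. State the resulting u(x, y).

Answer: u(x, y) = - \cos{\left(x \right)}

Derivation:
Substitute the ansatz u = A \cos{\left(x \right)} into the left-hand side.
Derivatives of the ansatz:
  u_y = 0
  u_x = - A \sin{\left(x \right)}
Term by term:
  3·(u_y)² = 0
  4·(u_x)² = 4 A^{2} \sin^{2}{\left(x \right)}
  -3·u_x·u_y = 0
So the left-hand side equals
  4 A^{2} \sin^{2}{\left(x \right)}
This must equal f(x, y) = 4 \sin^{2}{\left(x \right)} identically.
Matching coefficients of the independent functions:
  [\sin^{2}{\left(x \right)}]:  4 A^{2} = 4
These equations allow (A) = (-1) or (1).
Impose the point condition(s):
  u(0, 0) = -1  ⟹  A = -1
Only A = -1 satisfies everything.
Hence u(x, y) = - \cos{\left(x \right)}.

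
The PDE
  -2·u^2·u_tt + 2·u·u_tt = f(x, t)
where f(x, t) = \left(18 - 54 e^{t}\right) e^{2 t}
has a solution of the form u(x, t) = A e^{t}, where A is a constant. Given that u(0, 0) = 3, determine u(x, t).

Answer: u(x, t) = 3 e^{t}

Derivation:
Substitute the ansatz u = A e^{t} into the left-hand side.
Derivatives of the ansatz:
  u_tt = A e^{t}
Term by term:
  -2·u^2·u_tt = - 2 A^{3} e^{3 t}
  2·u·u_tt = 2 A^{2} e^{2 t}
So the left-hand side equals
  - 2 A^{3} e^{3 t} + 2 A^{2} e^{2 t}
This must equal f(x, t) identically; expanded, f = - 54 e^{3 t} + 18 e^{2 t}.
Matching coefficients of the independent functions:
  [e^{2 t}]:  2 A^{2} = 18
  [e^{3 t}]:  - 2 A^{3} = -54
Solving: A = 3.
Check against the point condition:
  u(0, 0) = 3  ⟹  A = 3  ✓
Hence u(x, t) = 3 e^{t}.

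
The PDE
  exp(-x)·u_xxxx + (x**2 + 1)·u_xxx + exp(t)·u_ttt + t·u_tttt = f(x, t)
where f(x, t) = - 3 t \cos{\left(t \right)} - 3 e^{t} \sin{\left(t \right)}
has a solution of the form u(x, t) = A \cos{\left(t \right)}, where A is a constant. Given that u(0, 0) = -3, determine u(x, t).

Substitute the ansatz u = A \cos{\left(t \right)} into the left-hand side.
Derivatives of the ansatz:
  u_xxxx = 0
  u_xxx = 0
  u_ttt = A \sin{\left(t \right)}
  u_tttt = A \cos{\left(t \right)}
Term by term:
  exp(-x)·u_xxxx = 0
  (x**2 + 1)·u_xxx = 0
  exp(t)·u_ttt = A e^{t} \sin{\left(t \right)}
  t·u_tttt = A t \cos{\left(t \right)}
So the left-hand side equals
  A t \cos{\left(t \right)} + A e^{t} \sin{\left(t \right)}
This must equal f(x, t) = - 3 t \cos{\left(t \right)} - 3 e^{t} \sin{\left(t \right)} identically.
Matching coefficients of the independent functions:
  [t \cos{\left(t \right)}, e^{t} \sin{\left(t \right)}]:  A = -3
Solving: A = -3.
Check against the point condition:
  u(0, 0) = -3  ⟹  A = -3  ✓
Hence u(x, t) = - 3 \cos{\left(t \right)}.

Answer: u(x, t) = - 3 \cos{\left(t \right)}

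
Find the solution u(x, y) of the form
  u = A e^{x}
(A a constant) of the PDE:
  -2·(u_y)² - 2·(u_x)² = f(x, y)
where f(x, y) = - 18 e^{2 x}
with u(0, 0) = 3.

Answer: u(x, y) = 3 e^{x}

Derivation:
Substitute the ansatz u = A e^{x} into the left-hand side.
Derivatives of the ansatz:
  u_y = 0
  u_x = A e^{x}
Term by term:
  -2·(u_y)² = 0
  -2·(u_x)² = - 2 A^{2} e^{2 x}
So the left-hand side equals
  - 2 A^{2} e^{2 x}
This must equal f(x, y) = - 18 e^{2 x} identically.
Matching coefficients of the independent functions:
  [e^{2 x}]:  - 2 A^{2} = -18
These equations allow (A) = (-3) or (3).
Impose the point condition(s):
  u(0, 0) = 3  ⟹  A = 3
Only A = 3 satisfies everything.
Hence u(x, y) = 3 e^{x}.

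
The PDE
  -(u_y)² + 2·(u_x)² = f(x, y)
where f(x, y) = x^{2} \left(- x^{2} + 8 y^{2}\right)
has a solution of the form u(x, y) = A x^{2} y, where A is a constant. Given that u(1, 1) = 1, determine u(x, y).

Substitute the ansatz u = A x^{2} y into the left-hand side.
Derivatives of the ansatz:
  u_y = A x^{2}
  u_x = 2 A x y
Term by term:
  -(u_y)² = - A^{2} x^{4}
  2·(u_x)² = 8 A^{2} x^{2} y^{2}
So the left-hand side equals
  - A^{2} x^{4} + 8 A^{2} x^{2} y^{2}
This must equal f(x, y) identically; expanded, f = - x^{4} + 8 x^{2} y^{2}.
Matching coefficients of the independent functions:
  [x^{4}]:  - A^{2} = -1
  [x^{2} y^{2}]:  8 A^{2} = 8
These equations allow (A) = (-1) or (1).
Impose the point condition(s):
  u(1, 1) = 1  ⟹  A = 1
Only A = 1 satisfies everything.
Hence u(x, y) = x^{2} y.

Answer: u(x, y) = x^{2} y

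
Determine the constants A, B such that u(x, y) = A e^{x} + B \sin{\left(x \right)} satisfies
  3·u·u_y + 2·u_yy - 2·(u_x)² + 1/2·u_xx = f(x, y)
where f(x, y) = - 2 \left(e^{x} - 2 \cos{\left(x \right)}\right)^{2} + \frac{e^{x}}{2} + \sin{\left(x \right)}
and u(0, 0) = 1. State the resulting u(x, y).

Substitute the ansatz u = A e^{x} + B \sin{\left(x \right)} into the left-hand side.
Derivatives of the ansatz:
  u_y = 0
  u_yy = 0
  u_x = A e^{x} + B \cos{\left(x \right)}
  u_xx = A e^{x} - B \sin{\left(x \right)}
Term by term:
  3·u·u_y = 0
  2·u_yy = 0
  -2·(u_x)² = - 2 A^{2} e^{2 x} - 4 A B e^{x} \cos{\left(x \right)} - 2 B^{2} \cos^{2}{\left(x \right)}
  1/2·u_xx = \frac{A e^{x}}{2} - \frac{B \sin{\left(x \right)}}{2}
So the left-hand side equals
  - 2 A^{2} e^{2 x} - 4 A B e^{x} \cos{\left(x \right)} + \frac{A e^{x}}{2} - 2 B^{2} \cos^{2}{\left(x \right)} - \frac{B \sin{\left(x \right)}}{2}
This must equal f(x, y) identically; expanded, f = - 2 e^{2 x} + 8 e^{x} \cos{\left(x \right)} + \frac{e^{x}}{2} + \sin{\left(x \right)} - 8 \cos^{2}{\left(x \right)}.
Matching coefficients of the independent functions:
  [e^{x} \cos{\left(x \right)}]:  - 4 A B = 8
  [e^{x}]:  \frac{A}{2} = \frac{1}{2}
  [e^{2 x}]:  - 2 A^{2} = -2
  [\sin{\left(x \right)}]:  - \frac{B}{2} = 1
  [\cos^{2}{\left(x \right)}]:  - 2 B^{2} = -8
Solving: A = 1, B = -2.
Check against the point condition:
  u(0, 0) = 1  ⟹  A = 1  ✓
Hence u(x, y) = e^{x} - 2 \sin{\left(x \right)}.

Answer: u(x, y) = e^{x} - 2 \sin{\left(x \right)}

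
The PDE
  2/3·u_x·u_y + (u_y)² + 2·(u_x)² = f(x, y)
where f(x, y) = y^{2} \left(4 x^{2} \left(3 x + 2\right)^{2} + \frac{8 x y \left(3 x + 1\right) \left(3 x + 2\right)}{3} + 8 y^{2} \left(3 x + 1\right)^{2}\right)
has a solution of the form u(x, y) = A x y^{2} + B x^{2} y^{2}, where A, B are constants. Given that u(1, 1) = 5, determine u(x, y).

Substitute the ansatz u = A x y^{2} + B x^{2} y^{2} into the left-hand side.
Derivatives of the ansatz:
  u_x = A y^{2} + 2 B x y^{2}
  u_y = 2 A x y + 2 B x^{2} y
Term by term:
  2/3·u_x·u_y = \frac{4 A^{2} x y^{3}}{3} + 4 A B x^{2} y^{3} + \frac{8 B^{2} x^{3} y^{3}}{3}
  (u_y)² = 4 A^{2} x^{2} y^{2} + 8 A B x^{3} y^{2} + 4 B^{2} x^{4} y^{2}
  2·(u_x)² = 2 A^{2} y^{4} + 8 A B x y^{4} + 8 B^{2} x^{2} y^{4}
So the left-hand side equals
  4 A^{2} x^{2} y^{2} + \frac{4 A^{2} x y^{3}}{3} + 2 A^{2} y^{4} + 8 A B x^{3} y^{2} + 4 A B x^{2} y^{3} + 8 A B x y^{4} + 4 B^{2} x^{4} y^{2} + \frac{8 B^{2} x^{3} y^{3}}{3} + 8 B^{2} x^{2} y^{4}
This must equal f(x, y) identically; expanded, f = 36 x^{4} y^{2} + 24 x^{3} y^{3} + 48 x^{3} y^{2} + 72 x^{2} y^{4} + 24 x^{2} y^{3} + 16 x^{2} y^{2} + 48 x y^{4} + \frac{16 x y^{3}}{3} + 8 y^{4}.
Matching coefficients of the independent functions:
  [y^{4}]:  2 A^{2} = 8
  [x y^{3}]:  \frac{4 A^{2}}{3} = \frac{16}{3}
  [x y^{4}, x^{3} y^{2}]:  8 A B = 48
  [x^{2} y^{2}]:  4 A^{2} = 16
  [x^{2} y^{3}]:  4 A B = 24
  [x^{2} y^{4}]:  8 B^{2} = 72
  [x^{3} y^{3}]:  \frac{8 B^{2}}{3} = 24
  [x^{4} y^{2}]:  4 B^{2} = 36
These equations allow (A, B) = (-2, -3) or (2, 3).
Impose the point condition(s):
  u(1, 1) = 5  ⟹  A + B = 5
Only A = 2, B = 3 satisfies everything.
Hence u(x, y) = 3 x^{2} y^{2} + 2 x y^{2}.

Answer: u(x, y) = 3 x^{2} y^{2} + 2 x y^{2}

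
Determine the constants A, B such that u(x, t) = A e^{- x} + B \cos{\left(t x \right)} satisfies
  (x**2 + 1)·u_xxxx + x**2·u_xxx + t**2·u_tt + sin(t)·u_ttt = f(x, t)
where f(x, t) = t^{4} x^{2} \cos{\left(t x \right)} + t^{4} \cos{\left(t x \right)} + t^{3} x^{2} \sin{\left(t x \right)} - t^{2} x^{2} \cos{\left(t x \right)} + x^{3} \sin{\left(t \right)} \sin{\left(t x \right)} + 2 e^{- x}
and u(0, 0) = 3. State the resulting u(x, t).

Substitute the ansatz u = A e^{- x} + B \cos{\left(t x \right)} into the left-hand side.
Derivatives of the ansatz:
  u_xxxx = A e^{- x} + B t^{4} \cos{\left(t x \right)}
  u_xxx = - A e^{- x} + B t^{3} \sin{\left(t x \right)}
  u_tt = - B x^{2} \cos{\left(t x \right)}
  u_ttt = B x^{3} \sin{\left(t x \right)}
Term by term:
  (x**2 + 1)·u_xxxx = A x^{2} e^{- x} + A e^{- x} + B t^{4} x^{2} \cos{\left(t x \right)} + B t^{4} \cos{\left(t x \right)}
  x**2·u_xxx = - A x^{2} e^{- x} + B t^{3} x^{2} \sin{\left(t x \right)}
  t**2·u_tt = - B t^{2} x^{2} \cos{\left(t x \right)}
  sin(t)·u_ttt = B x^{3} \sin{\left(t \right)} \sin{\left(t x \right)}
So the left-hand side equals
  A e^{- x} + B t^{4} x^{2} \cos{\left(t x \right)} + B t^{4} \cos{\left(t x \right)} + B t^{3} x^{2} \sin{\left(t x \right)} - B t^{2} x^{2} \cos{\left(t x \right)} + B x^{3} \sin{\left(t \right)} \sin{\left(t x \right)}
This must equal f(x, t) = t^{4} x^{2} \cos{\left(t x \right)} + t^{4} \cos{\left(t x \right)} + t^{3} x^{2} \sin{\left(t x \right)} - t^{2} x^{2} \cos{\left(t x \right)} + x^{3} \sin{\left(t \right)} \sin{\left(t x \right)} + 2 e^{- x} identically.
Matching coefficients of the independent functions:
  [t^{4} \cos{\left(t x \right)}, t^{3} x^{2} \sin{\left(t x \right)}, t^{4} x^{2} \cos{\left(t x \right)}, x^{3} \sin{\left(t \right)} \sin{\left(t x \right)}]:  B = 1
  [t^{2} x^{2} \cos{\left(t x \right)}]:  - B = -1
  [e^{- x}]:  A = 2
Solving: A = 2, B = 1.
Check against the point condition:
  u(0, 0) = 3  ⟹  A + B = 3  ✓
Hence u(x, t) = \cos{\left(t x \right)} + 2 e^{- x}.

Answer: u(x, t) = \cos{\left(t x \right)} + 2 e^{- x}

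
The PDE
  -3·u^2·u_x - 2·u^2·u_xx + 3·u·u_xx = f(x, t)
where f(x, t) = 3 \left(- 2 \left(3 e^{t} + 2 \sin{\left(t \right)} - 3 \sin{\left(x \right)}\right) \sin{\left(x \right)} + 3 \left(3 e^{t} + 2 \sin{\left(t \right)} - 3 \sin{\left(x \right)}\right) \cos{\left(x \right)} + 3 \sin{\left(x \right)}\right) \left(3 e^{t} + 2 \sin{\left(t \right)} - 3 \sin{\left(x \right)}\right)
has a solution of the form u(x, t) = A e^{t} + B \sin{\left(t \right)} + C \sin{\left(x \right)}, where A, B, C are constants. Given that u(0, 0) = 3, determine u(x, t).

Answer: u(x, t) = 3 e^{t} + 2 \sin{\left(t \right)} - 3 \sin{\left(x \right)}

Derivation:
Substitute the ansatz u = A e^{t} + B \sin{\left(t \right)} + C \sin{\left(x \right)} into the left-hand side.
Derivatives of the ansatz:
  u_x = C \cos{\left(x \right)}
  u_xx = - C \sin{\left(x \right)}
Term by term:
  -3·u^2·u_x = - 3 A^{2} C e^{2 t} \cos{\left(x \right)} - 6 A B C e^{t} \sin{\left(t \right)} \cos{\left(x \right)} - 6 A C^{2} e^{t} \sin{\left(x \right)} \cos{\left(x \right)} - 3 B^{2} C \sin^{2}{\left(t \right)} \cos{\left(x \right)} - 6 B C^{2} \sin{\left(t \right)} \sin{\left(x \right)} \cos{\left(x \right)} - 3 C^{3} \sin^{2}{\left(x \right)} \cos{\left(x \right)}
  -2·u^2·u_xx = 2 A^{2} C e^{2 t} \sin{\left(x \right)} + 4 A B C e^{t} \sin{\left(t \right)} \sin{\left(x \right)} + 4 A C^{2} e^{t} \sin^{2}{\left(x \right)} + 2 B^{2} C \sin^{2}{\left(t \right)} \sin{\left(x \right)} + 4 B C^{2} \sin{\left(t \right)} \sin^{2}{\left(x \right)} + 2 C^{3} \sin^{3}{\left(x \right)}
  3·u·u_xx = - 3 A C e^{t} \sin{\left(x \right)} - 3 B C \sin{\left(t \right)} \sin{\left(x \right)} - 3 C^{2} \sin^{2}{\left(x \right)}
So the left-hand side equals
  2 A^{2} C e^{2 t} \sin{\left(x \right)} - 3 A^{2} C e^{2 t} \cos{\left(x \right)} + 4 A B C e^{t} \sin{\left(t \right)} \sin{\left(x \right)} - 6 A B C e^{t} \sin{\left(t \right)} \cos{\left(x \right)} + 4 A C^{2} e^{t} \sin^{2}{\left(x \right)} - 6 A C^{2} e^{t} \sin{\left(x \right)} \cos{\left(x \right)} - 3 A C e^{t} \sin{\left(x \right)} + 2 B^{2} C \sin^{2}{\left(t \right)} \sin{\left(x \right)} - 3 B^{2} C \sin^{2}{\left(t \right)} \cos{\left(x \right)} + 4 B C^{2} \sin{\left(t \right)} \sin^{2}{\left(x \right)} - 6 B C^{2} \sin{\left(t \right)} \sin{\left(x \right)} \cos{\left(x \right)} - 3 B C \sin{\left(t \right)} \sin{\left(x \right)} + 2 C^{3} \sin^{3}{\left(x \right)} - 3 C^{3} \sin^{2}{\left(x \right)} \cos{\left(x \right)} - 3 C^{2} \sin^{2}{\left(x \right)}
This must equal f(x, t) identically; expanded, f = - 54 e^{2 t} \sin{\left(x \right)} + 81 e^{2 t} \cos{\left(x \right)} - 72 e^{t} \sin{\left(t \right)} \sin{\left(x \right)} + 108 e^{t} \sin{\left(t \right)} \cos{\left(x \right)} + 108 e^{t} \sin^{2}{\left(x \right)} - 162 e^{t} \sin{\left(x \right)} \cos{\left(x \right)} + 27 e^{t} \sin{\left(x \right)} - 24 \sin^{2}{\left(t \right)} \sin{\left(x \right)} + 36 \sin^{2}{\left(t \right)} \cos{\left(x \right)} + 72 \sin{\left(t \right)} \sin^{2}{\left(x \right)} - 108 \sin{\left(t \right)} \sin{\left(x \right)} \cos{\left(x \right)} + 18 \sin{\left(t \right)} \sin{\left(x \right)} - 54 \sin^{3}{\left(x \right)} + 81 \sin^{2}{\left(x \right)} \cos{\left(x \right)} - 27 \sin^{2}{\left(x \right)}.
Matching coefficients of the independent functions:
(each divided by its leading coefficient; functions giving the same equation are listed together)
  [e^{t} \sin{\left(x \right)}]:  A C + 9 = 0
  [e^{t} \sin^{2}{\left(x \right)}, e^{t} \sin{\left(x \right)} \cos{\left(x \right)}]:  A C^{2} - 27 = 0
  [e^{2 t} \sin{\left(x \right)}, e^{2 t} \cos{\left(x \right)}]:  A^{2} C + 27 = 0
  [\sin{\left(t \right)} \sin{\left(x \right)}]:  B C + 6 = 0
  [\sin{\left(t \right)} \sin^{2}{\left(x \right)}, \sin{\left(t \right)} \sin{\left(x \right)} \cos{\left(x \right)}]:  B C^{2} - 18 = 0
  [\sin^{2}{\left(t \right)} \sin{\left(x \right)}, \sin^{2}{\left(t \right)} \cos{\left(x \right)}]:  B^{2} C + 12 = 0
  [\sin^{2}{\left(x \right)} \cos{\left(x \right)}, \sin^{3}{\left(x \right)}]:  C^{3} + 27 = 0
  [e^{t} \sin{\left(t \right)} \sin{\left(x \right)}, e^{t} \sin{\left(t \right)} \cos{\left(x \right)}]:  A B C + 18 = 0
  [\sin^{2}{\left(x \right)}]:  C^{2} - 9 = 0
Solving: A = 3, B = 2, C = -3.
Check against the point condition:
  u(0, 0) = 3  ⟹  A = 3  ✓
Hence u(x, t) = 3 e^{t} + 2 \sin{\left(t \right)} - 3 \sin{\left(x \right)}.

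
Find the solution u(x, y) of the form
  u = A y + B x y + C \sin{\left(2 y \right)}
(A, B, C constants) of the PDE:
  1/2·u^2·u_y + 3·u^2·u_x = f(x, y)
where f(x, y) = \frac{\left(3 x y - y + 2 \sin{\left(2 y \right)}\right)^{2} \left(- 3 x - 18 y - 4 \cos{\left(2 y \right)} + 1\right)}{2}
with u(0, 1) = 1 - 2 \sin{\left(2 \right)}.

Substitute the ansatz u = A y + B x y + C \sin{\left(2 y \right)} into the left-hand side.
Derivatives of the ansatz:
  u_y = A + B x + 2 C \cos{\left(2 y \right)}
  u_x = B y
Term by term:
  1/2·u^2·u_y = \frac{A^{3} y^{2}}{2} + \frac{3 A^{2} B x y^{2}}{2} + A^{2} C y^{2} \cos{\left(2 y \right)} + A^{2} C y \sin{\left(2 y \right)} + \frac{3 A B^{2} x^{2} y^{2}}{2} + 2 A B C x y^{2} \cos{\left(2 y \right)} + 2 A B C x y \sin{\left(2 y \right)} + 2 A C^{2} y \sin{\left(2 y \right)} \cos{\left(2 y \right)} + \frac{A C^{2} \sin^{2}{\left(2 y \right)}}{2} + \frac{B^{3} x^{3} y^{2}}{2} + B^{2} C x^{2} y^{2} \cos{\left(2 y \right)} + B^{2} C x^{2} y \sin{\left(2 y \right)} + 2 B C^{2} x y \sin{\left(2 y \right)} \cos{\left(2 y \right)} + \frac{B C^{2} x \sin^{2}{\left(2 y \right)}}{2} + C^{3} \sin^{2}{\left(2 y \right)} \cos{\left(2 y \right)}
  3·u^2·u_x = 3 A^{2} B y^{3} + 6 A B^{2} x y^{3} + 6 A B C y^{2} \sin{\left(2 y \right)} + 3 B^{3} x^{2} y^{3} + 6 B^{2} C x y^{2} \sin{\left(2 y \right)} + 3 B C^{2} y \sin^{2}{\left(2 y \right)}
So the left-hand side equals
  \frac{A^{3} y^{2}}{2} + \frac{3 A^{2} B x y^{2}}{2} + 3 A^{2} B y^{3} + A^{2} C y^{2} \cos{\left(2 y \right)} + A^{2} C y \sin{\left(2 y \right)} + \frac{3 A B^{2} x^{2} y^{2}}{2} + 6 A B^{2} x y^{3} + 2 A B C x y^{2} \cos{\left(2 y \right)} + 2 A B C x y \sin{\left(2 y \right)} + 6 A B C y^{2} \sin{\left(2 y \right)} + 2 A C^{2} y \sin{\left(2 y \right)} \cos{\left(2 y \right)} + \frac{A C^{2} \sin^{2}{\left(2 y \right)}}{2} + \frac{B^{3} x^{3} y^{2}}{2} + 3 B^{3} x^{2} y^{3} + B^{2} C x^{2} y^{2} \cos{\left(2 y \right)} + B^{2} C x^{2} y \sin{\left(2 y \right)} + 6 B^{2} C x y^{2} \sin{\left(2 y \right)} + 2 B C^{2} x y \sin{\left(2 y \right)} \cos{\left(2 y \right)} + \frac{B C^{2} x \sin^{2}{\left(2 y \right)}}{2} + 3 B C^{2} y \sin^{2}{\left(2 y \right)} + C^{3} \sin^{2}{\left(2 y \right)} \cos{\left(2 y \right)}
This must equal f(x, y) identically; expanded, f = - \frac{27 x^{3} y^{2}}{2} - 81 x^{2} y^{3} - 18 x^{2} y^{2} \cos{\left(2 y \right)} + \frac{27 x^{2} y^{2}}{2} - 18 x^{2} y \sin{\left(2 y \right)} + 54 x y^{3} - 108 x y^{2} \sin{\left(2 y \right)} + 12 x y^{2} \cos{\left(2 y \right)} - \frac{9 x y^{2}}{2} - 24 x y \sin{\left(2 y \right)} \cos{\left(2 y \right)} + 12 x y \sin{\left(2 y \right)} - 6 x \sin^{2}{\left(2 y \right)} - 9 y^{3} + 36 y^{2} \sin{\left(2 y \right)} - 2 y^{2} \cos{\left(2 y \right)} + \frac{y^{2}}{2} - 36 y \sin^{2}{\left(2 y \right)} + 8 y \sin{\left(2 y \right)} \cos{\left(2 y \right)} - 2 y \sin{\left(2 y \right)} - 8 \sin^{2}{\left(2 y \right)} \cos{\left(2 y \right)} + 2 \sin^{2}{\left(2 y \right)}.
Matching coefficients of the independent functions:
(each divided by its leading coefficient; functions giving the same equation are listed together)
  [y^{2}]:  A^{3} - 1 = 0
  [y^{3}, x y^{2}]:  A^{2} B + 3 = 0
  [x y^{3}, x^{2} y^{2}]:  A B^{2} - 9 = 0
  [x \sin^{2}{\left(2 y \right)}, y \sin^{2}{\left(2 y \right)}, x y \sin{\left(2 y \right)} \cos{\left(2 y \right)}]:  B C^{2} + 12 = 0
  [x^{2} y^{3}, x^{3} y^{2}]:  B^{3} + 27 = 0
  [y \sin{\left(2 y \right)}, y^{2} \cos{\left(2 y \right)}]:  A^{2} C + 2 = 0
  [y^{2} \sin{\left(2 y \right)}, x y \sin{\left(2 y \right)}, x y^{2} \cos{\left(2 y \right)}]:  A B C - 6 = 0
  [\sin^{2}{\left(2 y \right)} \cos{\left(2 y \right)}]:  C^{3} + 8 = 0
  [x y^{2} \sin{\left(2 y \right)}, x^{2} y \sin{\left(2 y \right)}, x^{2} y^{2} \cos{\left(2 y \right)}]:  B^{2} C + 18 = 0
  [y \sin{\left(2 y \right)} \cos{\left(2 y \right)}, \sin^{2}{\left(2 y \right)}]:  A C^{2} - 4 = 0
Solving: A = 1, B = -3, C = -2.
Check against the point condition:
  u(0, 1) = 1 - 2 \sin{\left(2 \right)}  ⟹  A + C \sin{\left(2 \right)} = 1 - 2 \sin{\left(2 \right)}  ✓
Hence u(x, y) = - 3 x y + y - 2 \sin{\left(2 y \right)}.

Answer: u(x, y) = - 3 x y + y - 2 \sin{\left(2 y \right)}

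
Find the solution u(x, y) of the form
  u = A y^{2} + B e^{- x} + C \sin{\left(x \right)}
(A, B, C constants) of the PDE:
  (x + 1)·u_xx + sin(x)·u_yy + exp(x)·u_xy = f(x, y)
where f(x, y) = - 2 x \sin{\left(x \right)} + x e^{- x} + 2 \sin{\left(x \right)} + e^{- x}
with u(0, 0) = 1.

Substitute the ansatz u = A y^{2} + B e^{- x} + C \sin{\left(x \right)} into the left-hand side.
Derivatives of the ansatz:
  u_xx = B e^{- x} - C \sin{\left(x \right)}
  u_yy = 2 A
  u_xy = 0
Term by term:
  (x + 1)·u_xx = B x e^{- x} + B e^{- x} - C x \sin{\left(x \right)} - C \sin{\left(x \right)}
  sin(x)·u_yy = 2 A \sin{\left(x \right)}
  exp(x)·u_xy = 0
So the left-hand side equals
  2 A \sin{\left(x \right)} + B x e^{- x} + B e^{- x} - C x \sin{\left(x \right)} - C \sin{\left(x \right)}
This must equal f(x, y) = - 2 x \sin{\left(x \right)} + x e^{- x} + 2 \sin{\left(x \right)} + e^{- x} identically.
Matching coefficients of the independent functions:
  [x e^{- x}, e^{- x}]:  B = 1
  [x \sin{\left(x \right)}]:  - C = -2
  [\sin{\left(x \right)}]:  2 A - C = 2
Solving: A = 2, B = 1, C = 2.
Check against the point condition:
  u(0, 0) = 1  ⟹  B = 1  ✓
Hence u(x, y) = 2 y^{2} + 2 \sin{\left(x \right)} + e^{- x}.

Answer: u(x, y) = 2 y^{2} + 2 \sin{\left(x \right)} + e^{- x}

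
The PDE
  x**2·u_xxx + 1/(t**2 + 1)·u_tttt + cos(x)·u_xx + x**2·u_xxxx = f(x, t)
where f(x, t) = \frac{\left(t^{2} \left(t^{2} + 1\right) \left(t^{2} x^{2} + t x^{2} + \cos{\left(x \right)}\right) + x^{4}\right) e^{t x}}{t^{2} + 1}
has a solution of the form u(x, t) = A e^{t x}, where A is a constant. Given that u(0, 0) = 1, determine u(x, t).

Substitute the ansatz u = A e^{t x} into the left-hand side.
Derivatives of the ansatz:
  u_xxx = A t^{3} e^{t x}
  u_tttt = A x^{4} e^{t x}
  u_xx = A t^{2} e^{t x}
  u_xxxx = A t^{4} e^{t x}
Term by term:
  x**2·u_xxx = A t^{3} x^{2} e^{t x}
  1/(t**2 + 1)·u_tttt = \frac{A x^{4} e^{t x}}{t^{2} + 1}
  cos(x)·u_xx = A t^{2} e^{t x} \cos{\left(x \right)}
  x**2·u_xxxx = A t^{4} x^{2} e^{t x}
So the left-hand side equals
  A t^{4} x^{2} e^{t x} + A t^{3} x^{2} e^{t x} + A t^{2} e^{t x} \cos{\left(x \right)} + \frac{A x^{4} e^{t x}}{t^{2} + 1}
This must equal f(x, t) identically; expanded, f = t^{4} x^{2} e^{t x} + t^{3} x^{2} e^{t x} + t^{2} e^{t x} \cos{\left(x \right)} + \frac{x^{4} e^{t x}}{t^{2} + 1}.
Matching coefficients of the independent functions:
  [t^{2} e^{t x} \cos{\left(x \right)}, t^{3} x^{2} e^{t x}, t^{4} x^{2} e^{t x}, \frac{x^{4} e^{t x}}{t^{2} + 1}]:  A = 1
Solving: A = 1.
Check against the point condition:
  u(0, 0) = 1  ⟹  A = 1  ✓
Hence u(x, t) = e^{t x}.

Answer: u(x, t) = e^{t x}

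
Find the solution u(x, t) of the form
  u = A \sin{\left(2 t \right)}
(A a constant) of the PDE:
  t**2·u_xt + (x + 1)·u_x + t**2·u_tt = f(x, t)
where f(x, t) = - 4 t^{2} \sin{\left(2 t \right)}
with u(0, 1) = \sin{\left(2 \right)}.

Answer: u(x, t) = \sin{\left(2 t \right)}

Derivation:
Substitute the ansatz u = A \sin{\left(2 t \right)} into the left-hand side.
Derivatives of the ansatz:
  u_xt = 0
  u_x = 0
  u_tt = - 4 A \sin{\left(2 t \right)}
Term by term:
  t**2·u_xt = 0
  (x + 1)·u_x = 0
  t**2·u_tt = - 4 A t^{2} \sin{\left(2 t \right)}
So the left-hand side equals
  - 4 A t^{2} \sin{\left(2 t \right)}
This must equal f(x, t) = - 4 t^{2} \sin{\left(2 t \right)} identically.
Matching coefficients of the independent functions:
  [t^{2} \sin{\left(2 t \right)}]:  - 4 A = -4
Solving: A = 1.
Check against the point condition:
  u(0, 1) = \sin{\left(2 \right)}  ⟹  A \sin{\left(2 \right)} = \sin{\left(2 \right)}  ✓
Hence u(x, t) = \sin{\left(2 t \right)}.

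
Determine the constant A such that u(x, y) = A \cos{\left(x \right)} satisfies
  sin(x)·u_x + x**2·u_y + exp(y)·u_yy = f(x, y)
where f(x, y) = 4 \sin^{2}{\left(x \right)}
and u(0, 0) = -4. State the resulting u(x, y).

Substitute the ansatz u = A \cos{\left(x \right)} into the left-hand side.
Derivatives of the ansatz:
  u_x = - A \sin{\left(x \right)}
  u_y = 0
  u_yy = 0
Term by term:
  sin(x)·u_x = - A \sin^{2}{\left(x \right)}
  x**2·u_y = 0
  exp(y)·u_yy = 0
So the left-hand side equals
  - A \sin^{2}{\left(x \right)}
This must equal f(x, y) = 4 \sin^{2}{\left(x \right)} identically.
Matching coefficients of the independent functions:
  [\sin^{2}{\left(x \right)}]:  - A = 4
Solving: A = -4.
Check against the point condition:
  u(0, 0) = -4  ⟹  A = -4  ✓
Hence u(x, y) = - 4 \cos{\left(x \right)}.

Answer: u(x, y) = - 4 \cos{\left(x \right)}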